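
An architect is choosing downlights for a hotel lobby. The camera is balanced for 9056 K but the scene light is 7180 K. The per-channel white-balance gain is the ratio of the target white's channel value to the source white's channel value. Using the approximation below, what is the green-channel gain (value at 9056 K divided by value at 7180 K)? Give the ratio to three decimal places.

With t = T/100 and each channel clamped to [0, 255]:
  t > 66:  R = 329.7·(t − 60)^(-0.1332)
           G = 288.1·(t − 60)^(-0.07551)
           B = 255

At 7180 K (t = 71.8):
  G = 288.1·(71.8 − 60)^(-0.07551) = 288.1·11.8^(-0.07551) = 288.1·0.82997 = 239.114.
At 9056 K (t = 90.56):
  G = 288.1·(90.56 − 60)^(-0.07551) = 288.1·30.56^(-0.07551) = 288.1·0.77242 = 222.536.
Gain = 222.536 / 239.114 = 0.9307 → 0.931.

0.931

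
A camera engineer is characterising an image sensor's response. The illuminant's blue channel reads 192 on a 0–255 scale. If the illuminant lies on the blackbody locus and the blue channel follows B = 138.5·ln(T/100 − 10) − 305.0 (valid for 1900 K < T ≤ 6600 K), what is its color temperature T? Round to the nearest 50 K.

ln(t − 10) = (192 + 305.0) / 138.5 = 3.5884.
t − 10 = e^3.5884 = 36.178, so t = 46.178.
T = 100·t = 4618 K → 4600 K to the nearest 50 K.

4600 K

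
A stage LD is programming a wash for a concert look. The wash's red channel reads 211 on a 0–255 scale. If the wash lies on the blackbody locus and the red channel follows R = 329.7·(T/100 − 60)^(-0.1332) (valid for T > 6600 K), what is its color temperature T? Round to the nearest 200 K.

8800 K

(t − 60)^(-0.1332) = 211/329.7 = 0.63998.
t − 60 = 0.63998^(1/-0.1332) = 0.63998^(-7.508) = 28.525, so t = 88.525.
T = 100·t = 8853 K → 8800 K to the nearest 200 K.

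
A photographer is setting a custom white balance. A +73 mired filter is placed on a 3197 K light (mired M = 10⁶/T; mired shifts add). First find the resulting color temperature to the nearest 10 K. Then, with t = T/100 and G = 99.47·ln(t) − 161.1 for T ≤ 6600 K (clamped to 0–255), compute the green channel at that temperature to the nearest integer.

M_in = 10⁶/3197 = 312.79; M_out = 312.79 + (+73) = 385.79.
T_out = 10⁶/385.79 = 2592.1 K → 2590 K; t = 25.9.
G = 99.47·ln 25.9 − 161.1 = 99.47·3.2542 − 161.1 = 162.600.
Rounded: 163.

163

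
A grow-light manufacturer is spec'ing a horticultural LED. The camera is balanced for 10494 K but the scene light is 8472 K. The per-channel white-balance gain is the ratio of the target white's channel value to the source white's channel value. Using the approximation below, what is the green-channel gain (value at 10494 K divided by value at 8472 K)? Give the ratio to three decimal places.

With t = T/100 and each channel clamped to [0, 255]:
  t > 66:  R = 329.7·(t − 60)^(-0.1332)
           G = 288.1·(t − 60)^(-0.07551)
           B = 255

At 8472 K (t = 84.72):
  G = 288.1·(84.72 − 60)^(-0.07551) = 288.1·24.72^(-0.07551) = 288.1·0.78489 = 226.128.
At 10494 K (t = 104.94):
  G = 288.1·(104.94 − 60)^(-0.07551) = 288.1·44.94^(-0.07551) = 288.1·0.75026 = 216.149.
Gain = 216.149 / 226.128 = 0.9559 → 0.956.

0.956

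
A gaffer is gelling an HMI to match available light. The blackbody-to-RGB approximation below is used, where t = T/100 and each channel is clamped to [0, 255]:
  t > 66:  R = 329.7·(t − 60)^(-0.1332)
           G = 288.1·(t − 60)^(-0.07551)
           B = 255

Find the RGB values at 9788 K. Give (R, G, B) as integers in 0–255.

(203, 219, 255)

t = 9788/100 = 97.88; the t > 66 branch applies.
R = 329.7·(97.88 − 60)^(-0.1332) = 329.7·37.88^(-0.1332) = 329.7·0.61625 = 203.177.
G = 288.1·(97.88 − 60)^(-0.07551) = 288.1·37.88^(-0.07551) = 288.1·0.76000 = 218.956.
B = 255 by definition for t > 66.
Rounded: (203, 219, 255).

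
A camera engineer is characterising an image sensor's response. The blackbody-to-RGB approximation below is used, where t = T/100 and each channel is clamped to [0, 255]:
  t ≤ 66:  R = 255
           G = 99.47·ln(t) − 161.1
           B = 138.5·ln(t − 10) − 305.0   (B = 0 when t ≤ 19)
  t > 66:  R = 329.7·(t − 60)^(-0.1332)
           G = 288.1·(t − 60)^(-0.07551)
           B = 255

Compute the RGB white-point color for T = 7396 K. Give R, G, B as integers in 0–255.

R=232, G=236, B=255

t = 7396/100 = 73.96; the t > 66 branch applies.
R = 329.7·(73.96 − 60)^(-0.1332) = 329.7·13.96^(-0.1332) = 329.7·0.70388 = 232.071.
G = 288.1·(73.96 − 60)^(-0.07551) = 288.1·13.96^(-0.07551) = 288.1·0.81950 = 236.098.
B = 255 by definition for t > 66.
Rounded: (232, 236, 255).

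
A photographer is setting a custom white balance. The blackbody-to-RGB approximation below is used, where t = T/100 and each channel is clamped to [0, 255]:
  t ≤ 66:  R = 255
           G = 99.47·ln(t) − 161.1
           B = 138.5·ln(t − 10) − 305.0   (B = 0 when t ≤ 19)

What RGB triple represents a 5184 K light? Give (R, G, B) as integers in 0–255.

t = 5184/100 = 51.84; the t ≤ 66 branch applies.
R = 255 by definition for t ≤ 66.
G = 99.47·ln 51.84 − 161.1 = 99.47·3.9482 − 161.1 = 231.624.
B = 138.5·ln(51.84 − 10) − 305.0 = 138.5·ln 41.84 − 305.0 = 138.5·3.7339 − 305.0 = 212.139.
Rounded: (255, 232, 212).

(255, 232, 212)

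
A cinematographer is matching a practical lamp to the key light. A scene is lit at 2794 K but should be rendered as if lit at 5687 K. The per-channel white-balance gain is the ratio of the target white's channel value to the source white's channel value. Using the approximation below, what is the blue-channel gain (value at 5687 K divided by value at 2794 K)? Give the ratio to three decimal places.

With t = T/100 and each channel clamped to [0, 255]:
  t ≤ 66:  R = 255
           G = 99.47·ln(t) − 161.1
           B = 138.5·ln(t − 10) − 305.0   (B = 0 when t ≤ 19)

At 2794 K (t = 27.94):
  B = 138.5·ln(27.94 − 10) − 305.0 = 138.5·ln 17.94 − 305.0 = 138.5·2.8870 − 305.0 = 94.854.
At 5687 K (t = 56.87):
  B = 138.5·ln(56.87 − 10) − 305.0 = 138.5·ln 46.87 − 305.0 = 138.5·3.8474 − 305.0 = 227.862.
Gain = 227.862 / 94.854 = 2.4022 → 2.402.

2.402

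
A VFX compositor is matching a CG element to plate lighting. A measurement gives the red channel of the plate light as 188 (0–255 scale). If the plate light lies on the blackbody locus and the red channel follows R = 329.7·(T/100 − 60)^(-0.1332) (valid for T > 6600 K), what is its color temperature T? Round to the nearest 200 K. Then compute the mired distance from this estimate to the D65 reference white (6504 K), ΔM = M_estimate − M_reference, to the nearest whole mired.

(t − 60)^(-0.1332) = 188/329.7 = 0.57022.
t − 60 = 0.57022^(1/-0.1332) = 0.57022^(-7.508) = 67.848, so t = 127.848.
T = 100·t = 12785 K → 12800 K to the nearest 200 K.
M_estimate = 10⁶/12800 = 78.12; M_reference = 10⁶/6504 = 153.75.
ΔM = 78.12 − 153.75 = -75.63 → -76 mireds.

-76 mireds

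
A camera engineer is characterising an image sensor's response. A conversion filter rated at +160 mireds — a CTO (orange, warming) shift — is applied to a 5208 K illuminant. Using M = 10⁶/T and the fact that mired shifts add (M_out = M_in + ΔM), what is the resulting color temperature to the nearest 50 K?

M_in = 10⁶/5208 = 192.01 mireds.
M_out = 192.01 + (+160) = 352.01 mireds.
T_out = 10⁶/352.01 = 2840.8 K → 2850 K.

2850 K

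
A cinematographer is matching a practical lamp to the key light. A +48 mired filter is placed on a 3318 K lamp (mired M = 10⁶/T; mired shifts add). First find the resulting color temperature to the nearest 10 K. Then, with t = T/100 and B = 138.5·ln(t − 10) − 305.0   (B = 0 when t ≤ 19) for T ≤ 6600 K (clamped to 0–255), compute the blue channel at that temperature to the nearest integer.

100

M_in = 10⁶/3318 = 301.39; M_out = 301.39 + (+48) = 349.39.
T_out = 10⁶/349.39 = 2862.2 K → 2860 K; t = 28.6.
B = 138.5·ln(28.6 − 10) − 305.0 = 138.5·ln 18.6 − 305.0 = 138.5·2.9232 − 305.0 = 99.858.
Rounded: 100.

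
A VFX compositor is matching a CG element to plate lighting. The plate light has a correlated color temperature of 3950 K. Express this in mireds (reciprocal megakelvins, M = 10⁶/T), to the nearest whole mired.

M = 10⁶ / 3950 = 253.165 → 253 mireds.

253 mireds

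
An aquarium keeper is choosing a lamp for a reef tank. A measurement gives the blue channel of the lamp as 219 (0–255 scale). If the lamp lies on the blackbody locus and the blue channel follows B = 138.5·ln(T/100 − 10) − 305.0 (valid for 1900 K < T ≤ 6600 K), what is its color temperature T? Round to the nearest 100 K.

ln(t − 10) = (219 + 305.0) / 138.5 = 3.7834.
t − 10 = e^3.7834 = 43.965, so t = 53.965.
T = 100·t = 5396 K → 5400 K to the nearest 100 K.

5400 K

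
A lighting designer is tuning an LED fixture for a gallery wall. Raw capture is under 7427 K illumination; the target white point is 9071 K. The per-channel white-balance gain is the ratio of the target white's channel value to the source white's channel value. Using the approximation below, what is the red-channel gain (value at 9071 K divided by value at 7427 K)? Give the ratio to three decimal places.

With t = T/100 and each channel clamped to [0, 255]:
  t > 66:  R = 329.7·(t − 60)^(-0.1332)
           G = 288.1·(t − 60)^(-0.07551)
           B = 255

At 7427 K (t = 74.27):
  R = 329.7·(74.27 − 60)^(-0.1332) = 329.7·14.27^(-0.1332) = 329.7·0.70183 = 231.393.
At 9071 K (t = 90.71):
  R = 329.7·(90.71 − 60)^(-0.1332) = 329.7·30.71^(-0.1332) = 329.7·0.63372 = 208.936.
Gain = 208.936 / 231.393 = 0.9029 → 0.903.

0.903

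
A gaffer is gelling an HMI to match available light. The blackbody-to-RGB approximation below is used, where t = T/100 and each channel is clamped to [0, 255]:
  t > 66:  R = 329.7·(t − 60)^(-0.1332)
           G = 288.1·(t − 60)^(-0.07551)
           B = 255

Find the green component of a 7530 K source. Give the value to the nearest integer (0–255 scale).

t = 7530/100 = 75.3; the t > 66 branch applies.
G = 288.1·(75.3 − 60)^(-0.07551) = 288.1·15.3^(-0.07551) = 288.1·0.81385 = 234.470.
Rounded: 234.

234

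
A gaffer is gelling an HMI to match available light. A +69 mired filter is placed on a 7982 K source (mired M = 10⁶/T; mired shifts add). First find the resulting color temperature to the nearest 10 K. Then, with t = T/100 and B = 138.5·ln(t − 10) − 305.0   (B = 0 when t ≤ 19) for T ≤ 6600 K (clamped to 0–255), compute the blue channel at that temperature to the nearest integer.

M_in = 10⁶/7982 = 125.28; M_out = 125.28 + (+69) = 194.28.
T_out = 10⁶/194.28 = 5147.2 K → 5150 K; t = 51.5.
B = 138.5·ln(51.5 − 10) − 305.0 = 138.5·ln 41.5 − 305.0 = 138.5·3.7257 − 305.0 = 211.009.
Rounded: 211.

211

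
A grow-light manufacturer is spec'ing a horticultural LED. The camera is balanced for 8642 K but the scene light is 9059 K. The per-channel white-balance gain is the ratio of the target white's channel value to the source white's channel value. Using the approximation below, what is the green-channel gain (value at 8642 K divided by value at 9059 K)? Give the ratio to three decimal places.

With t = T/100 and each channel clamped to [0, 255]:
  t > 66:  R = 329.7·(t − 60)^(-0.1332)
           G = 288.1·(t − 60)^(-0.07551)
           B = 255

At 9059 K (t = 90.59):
  G = 288.1·(90.59 − 60)^(-0.07551) = 288.1·30.59^(-0.07551) = 288.1·0.77237 = 222.519.
At 8642 K (t = 86.42):
  G = 288.1·(86.42 − 60)^(-0.07551) = 288.1·26.42^(-0.07551) = 288.1·0.78096 = 224.995.
Gain = 224.995 / 222.519 = 1.0111 → 1.011.

1.011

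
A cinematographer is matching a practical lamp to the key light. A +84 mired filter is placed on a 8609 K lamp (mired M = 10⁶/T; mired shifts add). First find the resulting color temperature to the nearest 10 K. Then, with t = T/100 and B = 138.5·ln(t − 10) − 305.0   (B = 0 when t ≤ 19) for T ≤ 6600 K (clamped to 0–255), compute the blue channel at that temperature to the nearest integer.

206

M_in = 10⁶/8609 = 116.16; M_out = 116.16 + (+84) = 200.16.
T_out = 10⁶/200.16 = 4996.1 K → 5000 K; t = 50.
B = 138.5·ln(50 − 10) − 305.0 = 138.5·ln 40 − 305.0 = 138.5·3.6889 − 305.0 = 205.910.
Rounded: 206.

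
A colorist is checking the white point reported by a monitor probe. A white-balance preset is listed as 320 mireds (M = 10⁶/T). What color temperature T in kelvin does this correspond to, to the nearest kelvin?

3125 K

T = 10⁶ / 320 = 3125.00 K → 3125 K.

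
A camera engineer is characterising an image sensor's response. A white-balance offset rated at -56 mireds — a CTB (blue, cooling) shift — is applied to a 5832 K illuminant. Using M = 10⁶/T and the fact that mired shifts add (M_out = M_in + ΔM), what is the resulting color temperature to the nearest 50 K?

M_in = 10⁶/5832 = 171.47 mireds.
M_out = 171.47 + (-56) = 115.47 mireds.
T_out = 10⁶/115.47 = 8660.4 K → 8650 K.

8650 K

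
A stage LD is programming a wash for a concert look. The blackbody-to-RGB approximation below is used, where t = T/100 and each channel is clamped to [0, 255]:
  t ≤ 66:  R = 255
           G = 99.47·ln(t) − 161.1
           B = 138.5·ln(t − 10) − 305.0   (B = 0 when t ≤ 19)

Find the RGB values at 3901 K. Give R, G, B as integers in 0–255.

R=255, G=203, B=161

t = 3901/100 = 39.01; the t ≤ 66 branch applies.
R = 255 by definition for t ≤ 66.
G = 99.47·ln 39.01 − 161.1 = 99.47·3.6638 − 161.1 = 203.340.
B = 138.5·ln(39.01 − 10) − 305.0 = 138.5·ln 29.01 − 305.0 = 138.5·3.3676 − 305.0 = 161.418.
Rounded: (255, 203, 161).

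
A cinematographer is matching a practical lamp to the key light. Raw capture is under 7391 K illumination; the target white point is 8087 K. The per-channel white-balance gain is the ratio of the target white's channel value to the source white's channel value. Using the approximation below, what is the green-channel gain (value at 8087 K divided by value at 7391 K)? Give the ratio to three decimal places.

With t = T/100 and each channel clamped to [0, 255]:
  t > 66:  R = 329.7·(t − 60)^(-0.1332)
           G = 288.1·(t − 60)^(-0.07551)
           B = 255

0.970

At 7391 K (t = 73.91):
  G = 288.1·(73.91 − 60)^(-0.07551) = 288.1·13.91^(-0.07551) = 288.1·0.81972 = 236.162.
At 8087 K (t = 80.87):
  G = 288.1·(80.87 − 60)^(-0.07551) = 288.1·20.87^(-0.07551) = 288.1·0.79499 = 229.037.
Gain = 229.037 / 236.162 = 0.9698 → 0.970.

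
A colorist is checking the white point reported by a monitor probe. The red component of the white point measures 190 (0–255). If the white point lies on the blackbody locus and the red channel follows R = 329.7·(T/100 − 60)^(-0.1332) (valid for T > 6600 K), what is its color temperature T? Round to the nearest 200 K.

(t − 60)^(-0.1332) = 190/329.7 = 0.57628.
t − 60 = 0.57628^(1/-0.1332) = 0.57628^(-7.508) = 62.667, so t = 122.667.
T = 100·t = 12267 K → 12200 K to the nearest 200 K.

12200 K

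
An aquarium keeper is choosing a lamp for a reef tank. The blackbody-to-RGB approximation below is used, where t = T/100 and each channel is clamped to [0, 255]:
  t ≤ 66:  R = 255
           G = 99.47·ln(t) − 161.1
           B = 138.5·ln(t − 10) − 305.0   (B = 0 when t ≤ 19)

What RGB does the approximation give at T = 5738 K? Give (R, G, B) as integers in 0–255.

(255, 242, 229)

t = 5738/100 = 57.38; the t ≤ 66 branch applies.
R = 255 by definition for t ≤ 66.
G = 99.47·ln 57.38 − 161.1 = 99.47·4.0497 − 161.1 = 241.723.
B = 138.5·ln(57.38 − 10) − 305.0 = 138.5·ln 47.38 − 305.0 = 138.5·3.8582 − 305.0 = 229.361.
Rounded: (255, 242, 229).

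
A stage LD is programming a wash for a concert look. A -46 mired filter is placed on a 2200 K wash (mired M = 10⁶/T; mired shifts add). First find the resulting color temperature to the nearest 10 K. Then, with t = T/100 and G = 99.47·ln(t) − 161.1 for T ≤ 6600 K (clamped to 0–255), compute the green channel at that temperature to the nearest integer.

157

M_in = 10⁶/2200 = 454.55; M_out = 454.55 + (-46) = 408.55.
T_out = 10⁶/408.55 = 2447.7 K → 2450 K; t = 24.5.
G = 99.47·ln 24.5 − 161.1 = 99.47·3.1987 − 161.1 = 157.072.
Rounded: 157.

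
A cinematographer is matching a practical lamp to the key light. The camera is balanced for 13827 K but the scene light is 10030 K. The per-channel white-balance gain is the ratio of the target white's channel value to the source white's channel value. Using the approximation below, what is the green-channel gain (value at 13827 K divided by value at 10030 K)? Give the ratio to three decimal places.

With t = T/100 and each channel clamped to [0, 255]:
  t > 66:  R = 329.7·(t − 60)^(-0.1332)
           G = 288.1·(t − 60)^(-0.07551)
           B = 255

At 10030 K (t = 100.3):
  G = 288.1·(100.3 − 60)^(-0.07551) = 288.1·40.3^(-0.07551) = 288.1·0.75646 = 217.935.
At 13827 K (t = 138.27):
  G = 288.1·(138.27 − 60)^(-0.07551) = 288.1·78.27^(-0.07551) = 288.1·0.71947 = 207.280.
Gain = 207.280 / 217.935 = 0.9511 → 0.951.

0.951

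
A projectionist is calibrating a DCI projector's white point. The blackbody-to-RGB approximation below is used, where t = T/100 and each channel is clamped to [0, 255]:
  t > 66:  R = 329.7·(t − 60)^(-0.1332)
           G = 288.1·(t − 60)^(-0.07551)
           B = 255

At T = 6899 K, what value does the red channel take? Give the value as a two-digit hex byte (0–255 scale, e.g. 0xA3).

0xF6

t = 6899/100 = 68.99; the t > 66 branch applies.
R = 329.7·(68.99 − 60)^(-0.1332) = 329.7·8.99^(-0.1332) = 329.7·0.74638 = 246.081.
Rounded: 246; in hex, 0xF6.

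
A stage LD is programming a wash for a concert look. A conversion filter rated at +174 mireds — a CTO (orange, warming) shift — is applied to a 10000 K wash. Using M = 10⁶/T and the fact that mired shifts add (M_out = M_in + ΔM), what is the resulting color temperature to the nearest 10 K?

3650 K

M_in = 10⁶/10000 = 100.00 mireds.
M_out = 100.00 + (+174) = 274.00 mireds.
T_out = 10⁶/274.00 = 3649.6 K → 3650 K.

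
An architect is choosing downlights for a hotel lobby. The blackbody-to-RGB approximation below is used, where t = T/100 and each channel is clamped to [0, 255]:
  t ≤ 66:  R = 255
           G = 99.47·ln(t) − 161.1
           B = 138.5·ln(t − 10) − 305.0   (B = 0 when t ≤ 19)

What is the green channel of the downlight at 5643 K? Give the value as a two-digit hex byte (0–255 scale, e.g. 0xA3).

0xF0

t = 5643/100 = 56.43; the t ≤ 66 branch applies.
G = 99.47·ln 56.43 − 161.1 = 99.47·4.0330 − 161.1 = 240.063.
Rounded: 240; in hex, 0xF0.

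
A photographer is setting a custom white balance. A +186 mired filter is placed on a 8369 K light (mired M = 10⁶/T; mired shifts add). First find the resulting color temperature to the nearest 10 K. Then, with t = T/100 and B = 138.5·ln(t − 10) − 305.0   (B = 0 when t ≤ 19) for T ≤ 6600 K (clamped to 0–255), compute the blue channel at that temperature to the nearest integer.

127

M_in = 10⁶/8369 = 119.49; M_out = 119.49 + (+186) = 305.49.
T_out = 10⁶/305.49 = 3273.4 K → 3270 K; t = 32.7.
B = 138.5·ln(32.7 − 10) − 305.0 = 138.5·ln 22.7 − 305.0 = 138.5·3.1224 − 305.0 = 127.448.
Rounded: 127.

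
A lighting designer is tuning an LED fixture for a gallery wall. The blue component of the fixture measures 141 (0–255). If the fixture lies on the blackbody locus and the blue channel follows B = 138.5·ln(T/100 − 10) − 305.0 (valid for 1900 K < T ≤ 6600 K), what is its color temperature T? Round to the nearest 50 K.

ln(t − 10) = (141 + 305.0) / 138.5 = 3.2202.
t − 10 = e^3.2202 = 25.034, so t = 35.034.
T = 100·t = 3503 K → 3500 K to the nearest 50 K.

3500 K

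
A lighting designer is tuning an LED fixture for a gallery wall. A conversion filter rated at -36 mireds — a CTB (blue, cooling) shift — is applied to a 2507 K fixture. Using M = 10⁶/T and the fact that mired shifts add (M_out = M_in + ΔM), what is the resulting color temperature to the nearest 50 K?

M_in = 10⁶/2507 = 398.88 mireds.
M_out = 398.88 + (-36) = 362.88 mireds.
T_out = 10⁶/362.88 = 2755.7 K → 2750 K.

2750 K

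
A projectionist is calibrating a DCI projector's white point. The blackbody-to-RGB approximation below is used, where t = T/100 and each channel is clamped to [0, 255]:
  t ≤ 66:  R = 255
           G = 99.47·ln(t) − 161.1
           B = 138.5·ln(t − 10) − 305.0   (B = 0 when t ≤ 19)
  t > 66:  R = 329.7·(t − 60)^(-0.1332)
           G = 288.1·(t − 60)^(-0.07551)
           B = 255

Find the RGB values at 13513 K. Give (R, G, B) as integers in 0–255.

(185, 208, 255)

t = 13513/100 = 135.13; the t > 66 branch applies.
R = 329.7·(135.13 − 60)^(-0.1332) = 329.7·75.13^(-0.1332) = 329.7·0.56252 = 185.464.
G = 288.1·(135.13 − 60)^(-0.07551) = 288.1·75.13^(-0.07551) = 288.1·0.72170 = 207.922.
B = 255 by definition for t > 66.
Rounded: (185, 208, 255).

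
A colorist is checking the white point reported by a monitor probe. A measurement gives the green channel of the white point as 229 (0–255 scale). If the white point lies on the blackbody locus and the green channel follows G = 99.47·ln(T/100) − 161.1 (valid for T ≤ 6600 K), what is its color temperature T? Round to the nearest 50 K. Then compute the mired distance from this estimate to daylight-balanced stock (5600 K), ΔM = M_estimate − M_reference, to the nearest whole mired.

+19 mireds

ln t = (229 + 161.1) / 99.47 = 3.9218.
t = e^3.9218 = 50.491.
T = 100·t = 5049 K → 5050 K to the nearest 50 K.
M_estimate = 10⁶/5050 = 198.02; M_reference = 10⁶/5600 = 178.57.
ΔM = 198.02 − 178.57 = 19.45 → +19 mireds.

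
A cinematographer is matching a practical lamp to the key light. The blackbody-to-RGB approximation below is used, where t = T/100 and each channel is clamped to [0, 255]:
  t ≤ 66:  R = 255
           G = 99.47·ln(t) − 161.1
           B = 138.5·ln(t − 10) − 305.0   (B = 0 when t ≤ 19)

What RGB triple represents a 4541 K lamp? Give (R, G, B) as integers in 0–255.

(255, 218, 189)

t = 4541/100 = 45.41; the t ≤ 66 branch applies.
R = 255 by definition for t ≤ 66.
G = 99.47·ln 45.41 − 161.1 = 99.47·3.8157 − 161.1 = 218.451.
B = 138.5·ln(45.41 − 10) − 305.0 = 138.5·ln 35.41 − 305.0 = 138.5·3.5670 − 305.0 = 189.029.
Rounded: (255, 218, 189).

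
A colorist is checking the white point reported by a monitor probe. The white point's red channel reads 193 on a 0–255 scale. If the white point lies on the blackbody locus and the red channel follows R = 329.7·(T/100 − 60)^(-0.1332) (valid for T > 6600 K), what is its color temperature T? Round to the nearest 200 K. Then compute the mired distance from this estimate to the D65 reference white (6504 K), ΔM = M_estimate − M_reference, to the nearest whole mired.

-68 mireds

(t − 60)^(-0.1332) = 193/329.7 = 0.58538.
t − 60 = 0.58538^(1/-0.1332) = 0.58538^(-7.508) = 55.713, so t = 115.713.
T = 100·t = 11571 K → 11600 K to the nearest 200 K.
M_estimate = 10⁶/11600 = 86.21; M_reference = 10⁶/6504 = 153.75.
ΔM = 86.21 − 153.75 = -67.54 → -68 mireds.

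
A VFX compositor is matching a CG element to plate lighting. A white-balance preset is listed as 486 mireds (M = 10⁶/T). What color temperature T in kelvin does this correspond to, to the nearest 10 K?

2060 K

T = 10⁶ / 486 = 2057.61 K → 2060 K.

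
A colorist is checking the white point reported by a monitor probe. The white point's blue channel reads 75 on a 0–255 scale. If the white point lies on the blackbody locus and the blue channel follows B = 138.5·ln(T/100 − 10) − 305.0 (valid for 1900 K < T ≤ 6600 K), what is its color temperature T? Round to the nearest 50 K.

2550 K

ln(t − 10) = (75 + 305.0) / 138.5 = 2.7437.
t − 10 = e^2.7437 = 15.544, so t = 25.544.
T = 100·t = 2554 K → 2550 K to the nearest 50 K.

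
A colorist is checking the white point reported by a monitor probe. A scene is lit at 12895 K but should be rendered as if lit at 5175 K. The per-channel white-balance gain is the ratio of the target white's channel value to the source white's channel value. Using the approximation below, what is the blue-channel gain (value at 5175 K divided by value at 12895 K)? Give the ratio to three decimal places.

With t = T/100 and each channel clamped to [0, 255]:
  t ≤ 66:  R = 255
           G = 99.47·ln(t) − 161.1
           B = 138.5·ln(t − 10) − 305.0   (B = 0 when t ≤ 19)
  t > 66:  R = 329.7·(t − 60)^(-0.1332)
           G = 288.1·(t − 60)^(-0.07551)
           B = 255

0.831

At 12895 K (t = 128.95):
  B = 255 by definition for t > 66.
At 5175 K (t = 51.75):
  B = 138.5·ln(51.75 − 10) − 305.0 = 138.5·ln 41.75 − 305.0 = 138.5·3.7317 − 305.0 = 211.840.
Gain = 211.840 / 255.000 = 0.8307 → 0.831.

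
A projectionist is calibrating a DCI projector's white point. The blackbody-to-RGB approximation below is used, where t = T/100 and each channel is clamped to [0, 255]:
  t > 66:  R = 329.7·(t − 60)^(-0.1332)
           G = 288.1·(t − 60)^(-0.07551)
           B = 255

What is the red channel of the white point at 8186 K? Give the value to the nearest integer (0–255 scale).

t = 8186/100 = 81.86; the t > 66 branch applies.
R = 329.7·(81.86 − 60)^(-0.1332) = 329.7·21.86^(-0.1332) = 329.7·0.66307 = 218.614.
Rounded: 219.

219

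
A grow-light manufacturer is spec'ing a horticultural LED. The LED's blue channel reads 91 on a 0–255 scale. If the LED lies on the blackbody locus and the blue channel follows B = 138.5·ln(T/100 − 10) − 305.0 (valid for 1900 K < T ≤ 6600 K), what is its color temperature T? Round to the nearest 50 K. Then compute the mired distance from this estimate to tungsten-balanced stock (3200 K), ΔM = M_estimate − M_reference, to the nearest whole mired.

ln(t − 10) = (91 + 305.0) / 138.5 = 2.8592.
t − 10 = e^2.8592 = 17.448, so t = 27.448.
T = 100·t = 2745 K → 2750 K to the nearest 50 K.
M_estimate = 10⁶/2750 = 363.64; M_reference = 10⁶/3200 = 312.50.
ΔM = 363.64 − 312.50 = 51.14 → +51 mireds.

+51 mireds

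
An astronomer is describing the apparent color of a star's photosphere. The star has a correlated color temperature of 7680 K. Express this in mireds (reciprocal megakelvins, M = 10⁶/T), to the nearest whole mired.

130 mireds

M = 10⁶ / 7680 = 130.208 → 130 mireds.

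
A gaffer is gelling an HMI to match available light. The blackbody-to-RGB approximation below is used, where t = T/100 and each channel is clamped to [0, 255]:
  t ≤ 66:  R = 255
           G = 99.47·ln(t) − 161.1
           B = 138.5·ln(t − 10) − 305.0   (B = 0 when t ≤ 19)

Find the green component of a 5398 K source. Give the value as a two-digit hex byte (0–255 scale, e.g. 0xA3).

t = 5398/100 = 53.98; the t ≤ 66 branch applies.
G = 99.47·ln 53.98 − 161.1 = 99.47·3.9886 − 161.1 = 235.647.
Rounded: 236; in hex, 0xEC.

0xEC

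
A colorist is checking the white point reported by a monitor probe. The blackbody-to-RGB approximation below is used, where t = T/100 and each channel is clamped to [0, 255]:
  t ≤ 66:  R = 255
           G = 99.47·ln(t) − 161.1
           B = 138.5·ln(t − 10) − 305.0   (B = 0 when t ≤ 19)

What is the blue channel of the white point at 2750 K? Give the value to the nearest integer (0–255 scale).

91

t = 2750/100 = 27.5; the t ≤ 66 branch applies.
B = 138.5·ln(27.5 − 10) − 305.0 = 138.5·ln 17.5 − 305.0 = 138.5·2.8622 − 305.0 = 91.415.
Rounded: 91.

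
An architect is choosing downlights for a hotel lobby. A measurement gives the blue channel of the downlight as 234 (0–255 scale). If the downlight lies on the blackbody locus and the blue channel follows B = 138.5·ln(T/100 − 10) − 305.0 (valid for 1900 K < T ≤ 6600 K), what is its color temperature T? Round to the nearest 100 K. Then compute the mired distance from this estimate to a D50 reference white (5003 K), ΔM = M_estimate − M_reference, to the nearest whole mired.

ln(t − 10) = (234 + 305.0) / 138.5 = 3.8917.
t − 10 = e^3.8917 = 48.994, so t = 58.994.
T = 100·t = 5899 K → 5900 K to the nearest 100 K.
M_estimate = 10⁶/5900 = 169.49; M_reference = 10⁶/5003 = 199.88.
ΔM = 169.49 − 199.88 = -30.39 → -30 mireds.

-30 mireds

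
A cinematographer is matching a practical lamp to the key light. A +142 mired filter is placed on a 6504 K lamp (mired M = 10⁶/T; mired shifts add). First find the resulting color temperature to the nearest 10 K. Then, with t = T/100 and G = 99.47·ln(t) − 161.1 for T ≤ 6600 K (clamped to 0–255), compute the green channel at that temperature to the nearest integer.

M_in = 10⁶/6504 = 153.75; M_out = 153.75 + (+142) = 295.75.
T_out = 10⁶/295.75 = 3381.2 K → 3380 K; t = 33.8.
G = 99.47·ln 33.8 − 161.1 = 99.47·3.5205 − 161.1 = 189.080.
Rounded: 189.

189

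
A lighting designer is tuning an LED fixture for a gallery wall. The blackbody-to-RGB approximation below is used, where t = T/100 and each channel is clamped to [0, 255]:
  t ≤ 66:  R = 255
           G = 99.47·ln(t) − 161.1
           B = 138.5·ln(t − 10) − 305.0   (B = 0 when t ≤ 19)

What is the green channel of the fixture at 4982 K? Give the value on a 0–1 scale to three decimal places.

t = 4982/100 = 49.82; the t ≤ 66 branch applies.
G = 99.47·ln 49.82 − 161.1 = 99.47·3.9084 − 161.1 = 227.670.
On a 0–1 scale: 227.670/255 = 0.8928 → 0.893.

0.893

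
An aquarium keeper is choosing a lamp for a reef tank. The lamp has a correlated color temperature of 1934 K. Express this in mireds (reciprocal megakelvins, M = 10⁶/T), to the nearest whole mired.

M = 10⁶ / 1934 = 517.063 → 517 mireds.

517 mireds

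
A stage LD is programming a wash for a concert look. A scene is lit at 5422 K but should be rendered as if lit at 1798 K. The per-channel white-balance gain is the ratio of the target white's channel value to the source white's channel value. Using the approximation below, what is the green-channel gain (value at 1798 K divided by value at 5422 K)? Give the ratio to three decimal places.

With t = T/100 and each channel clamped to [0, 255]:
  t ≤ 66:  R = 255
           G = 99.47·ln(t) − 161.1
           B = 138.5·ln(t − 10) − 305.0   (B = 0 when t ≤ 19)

At 5422 K (t = 54.22):
  G = 99.47·ln 54.22 − 161.1 = 99.47·3.9930 − 161.1 = 236.089.
At 1798 K (t = 17.98):
  G = 99.47·ln 17.98 − 161.1 = 99.47·2.8893 − 161.1 = 126.295.
Gain = 126.295 / 236.089 = 0.5349 → 0.535.

0.535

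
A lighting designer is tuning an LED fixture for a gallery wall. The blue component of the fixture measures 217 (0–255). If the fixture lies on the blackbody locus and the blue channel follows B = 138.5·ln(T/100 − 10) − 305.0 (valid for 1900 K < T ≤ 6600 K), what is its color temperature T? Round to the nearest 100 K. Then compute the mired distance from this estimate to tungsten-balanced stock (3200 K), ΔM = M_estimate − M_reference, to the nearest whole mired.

-124 mireds

ln(t − 10) = (217 + 305.0) / 138.5 = 3.7690.
t − 10 = e^3.7690 = 43.335, so t = 53.335.
T = 100·t = 5333 K → 5300 K to the nearest 100 K.
M_estimate = 10⁶/5300 = 188.68; M_reference = 10⁶/3200 = 312.50.
ΔM = 188.68 − 312.50 = -123.82 → -124 mireds.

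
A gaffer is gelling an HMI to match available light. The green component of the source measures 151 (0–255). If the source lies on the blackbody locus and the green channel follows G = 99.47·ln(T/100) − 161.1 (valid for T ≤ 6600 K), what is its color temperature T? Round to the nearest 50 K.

ln t = (151 + 161.1) / 99.47 = 3.1376.
t = e^3.1376 = 23.049.
T = 100·t = 2305 K → 2300 K to the nearest 50 K.

2300 K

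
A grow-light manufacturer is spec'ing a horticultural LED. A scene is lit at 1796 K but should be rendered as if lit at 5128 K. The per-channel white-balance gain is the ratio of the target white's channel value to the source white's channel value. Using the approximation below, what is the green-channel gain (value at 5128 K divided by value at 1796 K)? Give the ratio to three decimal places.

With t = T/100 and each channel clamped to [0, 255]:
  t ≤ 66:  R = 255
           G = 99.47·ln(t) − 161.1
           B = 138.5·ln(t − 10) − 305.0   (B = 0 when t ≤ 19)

1.827

At 1796 K (t = 17.96):
  G = 99.47·ln 17.96 − 161.1 = 99.47·2.8881 − 161.1 = 126.184.
At 5128 K (t = 51.28):
  G = 99.47·ln 51.28 − 161.1 = 99.47·3.9373 − 161.1 = 230.543.
Gain = 230.543 / 126.184 = 1.8270 → 1.827.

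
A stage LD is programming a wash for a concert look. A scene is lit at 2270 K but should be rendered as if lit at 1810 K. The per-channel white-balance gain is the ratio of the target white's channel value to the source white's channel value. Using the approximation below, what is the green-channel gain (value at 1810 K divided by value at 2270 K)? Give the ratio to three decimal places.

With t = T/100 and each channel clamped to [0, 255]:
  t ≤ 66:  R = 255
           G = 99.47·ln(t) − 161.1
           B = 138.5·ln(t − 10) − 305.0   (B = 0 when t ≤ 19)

0.849

At 2270 K (t = 22.7):
  G = 99.47·ln 22.7 − 161.1 = 99.47·3.1224 − 161.1 = 149.482.
At 1810 K (t = 18.1):
  G = 99.47·ln 18.1 − 161.1 = 99.47·2.8959 − 161.1 = 126.956.
Gain = 126.956 / 149.482 = 0.8493 → 0.849.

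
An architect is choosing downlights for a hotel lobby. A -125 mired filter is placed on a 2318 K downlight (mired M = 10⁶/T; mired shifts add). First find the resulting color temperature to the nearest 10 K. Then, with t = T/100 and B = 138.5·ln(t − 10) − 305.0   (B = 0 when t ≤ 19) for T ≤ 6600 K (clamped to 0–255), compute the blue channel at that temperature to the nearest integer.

M_in = 10⁶/2318 = 431.41; M_out = 431.41 + (-125) = 306.41.
T_out = 10⁶/306.41 = 3263.6 K → 3260 K; t = 32.6.
B = 138.5·ln(32.6 − 10) − 305.0 = 138.5·ln 22.6 − 305.0 = 138.5·3.1179 − 305.0 = 126.836.
Rounded: 127.

127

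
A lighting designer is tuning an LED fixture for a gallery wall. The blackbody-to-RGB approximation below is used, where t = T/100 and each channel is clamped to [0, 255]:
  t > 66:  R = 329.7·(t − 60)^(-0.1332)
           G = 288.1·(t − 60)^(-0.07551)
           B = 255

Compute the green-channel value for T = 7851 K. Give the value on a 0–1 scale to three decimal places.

0.906

t = 7851/100 = 78.51; the t > 66 branch applies.
G = 288.1·(78.51 − 60)^(-0.07551) = 288.1·18.51^(-0.07551) = 288.1·0.80223 = 231.122.
On a 0–1 scale: 231.122/255 = 0.9064 → 0.906.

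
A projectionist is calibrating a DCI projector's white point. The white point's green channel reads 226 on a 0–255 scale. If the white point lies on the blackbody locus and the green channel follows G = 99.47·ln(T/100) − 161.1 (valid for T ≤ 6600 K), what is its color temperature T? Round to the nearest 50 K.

ln t = (226 + 161.1) / 99.47 = 3.8916.
t = e^3.8916 = 48.990.
T = 100·t = 4899 K → 4900 K to the nearest 50 K.

4900 K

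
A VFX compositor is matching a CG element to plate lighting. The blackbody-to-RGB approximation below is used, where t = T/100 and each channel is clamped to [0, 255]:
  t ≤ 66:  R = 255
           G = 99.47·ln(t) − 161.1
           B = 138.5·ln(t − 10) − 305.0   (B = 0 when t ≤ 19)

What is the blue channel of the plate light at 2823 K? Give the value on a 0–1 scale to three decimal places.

t = 2823/100 = 28.23; the t ≤ 66 branch applies.
B = 138.5·ln(28.23 − 10) − 305.0 = 138.5·ln 18.23 − 305.0 = 138.5·2.9031 − 305.0 = 97.075.
On a 0–1 scale: 97.075/255 = 0.3807 → 0.381.

0.381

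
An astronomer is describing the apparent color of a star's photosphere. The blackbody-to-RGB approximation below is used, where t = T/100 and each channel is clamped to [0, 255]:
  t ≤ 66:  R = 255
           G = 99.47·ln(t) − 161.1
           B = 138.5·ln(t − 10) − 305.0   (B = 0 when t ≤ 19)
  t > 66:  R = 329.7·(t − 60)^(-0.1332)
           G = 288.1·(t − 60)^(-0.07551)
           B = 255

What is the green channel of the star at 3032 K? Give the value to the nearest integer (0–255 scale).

t = 3032/100 = 30.32; the t ≤ 66 branch applies.
G = 99.47·ln 30.32 − 161.1 = 99.47·3.4118 − 161.1 = 178.272.
Rounded: 178.

178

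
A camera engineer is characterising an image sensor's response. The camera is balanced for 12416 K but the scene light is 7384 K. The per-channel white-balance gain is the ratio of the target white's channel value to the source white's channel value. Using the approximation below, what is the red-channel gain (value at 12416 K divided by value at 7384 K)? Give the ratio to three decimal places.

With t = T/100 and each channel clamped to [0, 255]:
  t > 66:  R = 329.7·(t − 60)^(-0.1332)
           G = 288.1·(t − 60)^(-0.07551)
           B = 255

0.815

At 7384 K (t = 73.84):
  R = 329.7·(73.84 − 60)^(-0.1332) = 329.7·13.84^(-0.1332) = 329.7·0.70469 = 232.338.
At 12416 K (t = 124.16):
  R = 329.7·(124.16 − 60)^(-0.1332) = 329.7·64.16^(-0.1332) = 329.7·0.57448 = 189.405.
Gain = 189.405 / 232.338 = 0.8152 → 0.815.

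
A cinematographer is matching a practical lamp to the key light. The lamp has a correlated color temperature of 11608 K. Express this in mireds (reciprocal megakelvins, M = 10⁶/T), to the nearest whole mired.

86 mireds

M = 10⁶ / 11608 = 86.147 → 86 mireds.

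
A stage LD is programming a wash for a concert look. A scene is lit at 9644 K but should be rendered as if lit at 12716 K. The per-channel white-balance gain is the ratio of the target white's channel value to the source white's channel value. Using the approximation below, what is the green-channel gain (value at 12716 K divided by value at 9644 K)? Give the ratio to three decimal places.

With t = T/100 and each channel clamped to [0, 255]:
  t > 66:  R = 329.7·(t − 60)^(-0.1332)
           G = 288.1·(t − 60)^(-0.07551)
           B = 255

At 9644 K (t = 96.44):
  G = 288.1·(96.44 − 60)^(-0.07551) = 288.1·36.44^(-0.07551) = 288.1·0.76223 = 219.598.
At 12716 K (t = 127.16):
  G = 288.1·(127.16 − 60)^(-0.07551) = 288.1·67.16^(-0.07551) = 288.1·0.72784 = 209.690.
Gain = 209.690 / 219.598 = 0.9549 → 0.955.

0.955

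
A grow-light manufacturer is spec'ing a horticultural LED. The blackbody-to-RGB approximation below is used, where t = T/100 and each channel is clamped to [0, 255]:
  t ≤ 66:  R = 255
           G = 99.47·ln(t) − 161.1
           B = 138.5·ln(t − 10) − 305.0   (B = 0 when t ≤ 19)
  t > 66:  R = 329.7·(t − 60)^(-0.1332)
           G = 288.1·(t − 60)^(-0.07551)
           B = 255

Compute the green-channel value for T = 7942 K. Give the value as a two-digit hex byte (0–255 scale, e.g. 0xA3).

t = 7942/100 = 79.42; the t > 66 branch applies.
G = 288.1·(79.42 − 60)^(-0.07551) = 288.1·19.42^(-0.07551) = 288.1·0.79933 = 230.286.
Rounded: 230; in hex, 0xE6.

0xE6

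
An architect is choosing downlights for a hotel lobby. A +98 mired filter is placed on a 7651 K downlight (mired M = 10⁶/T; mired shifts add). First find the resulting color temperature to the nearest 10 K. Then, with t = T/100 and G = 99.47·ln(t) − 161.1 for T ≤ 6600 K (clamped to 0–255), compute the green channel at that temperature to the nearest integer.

M_in = 10⁶/7651 = 130.70; M_out = 130.70 + (+98) = 228.70.
T_out = 10⁶/228.70 = 4372.5 K → 4370 K; t = 43.7.
G = 99.47·ln 43.7 − 161.1 = 99.47·3.7773 − 161.1 = 214.633.
Rounded: 215.

215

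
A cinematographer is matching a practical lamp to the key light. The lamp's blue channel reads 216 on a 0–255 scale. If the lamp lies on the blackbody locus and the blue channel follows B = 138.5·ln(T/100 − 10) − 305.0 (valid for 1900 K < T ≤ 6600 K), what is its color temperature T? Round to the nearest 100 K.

ln(t − 10) = (216 + 305.0) / 138.5 = 3.7617.
t − 10 = e^3.7617 = 43.023, so t = 53.023.
T = 100·t = 5302 K → 5300 K to the nearest 100 K.

5300 K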